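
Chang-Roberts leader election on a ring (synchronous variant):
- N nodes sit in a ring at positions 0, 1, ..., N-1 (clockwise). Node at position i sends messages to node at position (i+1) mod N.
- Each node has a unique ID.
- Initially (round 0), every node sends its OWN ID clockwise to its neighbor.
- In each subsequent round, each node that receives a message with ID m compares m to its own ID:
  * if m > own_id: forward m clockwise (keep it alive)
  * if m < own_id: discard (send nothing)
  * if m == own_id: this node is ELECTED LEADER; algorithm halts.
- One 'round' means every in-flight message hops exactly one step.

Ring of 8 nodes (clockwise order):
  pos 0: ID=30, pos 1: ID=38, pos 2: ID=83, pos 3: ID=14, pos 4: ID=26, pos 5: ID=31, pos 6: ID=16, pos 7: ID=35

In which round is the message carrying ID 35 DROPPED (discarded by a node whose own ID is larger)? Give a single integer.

Round 1: pos1(id38) recv 30: drop; pos2(id83) recv 38: drop; pos3(id14) recv 83: fwd; pos4(id26) recv 14: drop; pos5(id31) recv 26: drop; pos6(id16) recv 31: fwd; pos7(id35) recv 16: drop; pos0(id30) recv 35: fwd
Round 2: pos4(id26) recv 83: fwd; pos7(id35) recv 31: drop; pos1(id38) recv 35: drop
Round 3: pos5(id31) recv 83: fwd
Round 4: pos6(id16) recv 83: fwd
Round 5: pos7(id35) recv 83: fwd
Round 6: pos0(id30) recv 83: fwd
Round 7: pos1(id38) recv 83: fwd
Round 8: pos2(id83) recv 83: ELECTED
Message ID 35 originates at pos 7; dropped at pos 1 in round 2

Answer: 2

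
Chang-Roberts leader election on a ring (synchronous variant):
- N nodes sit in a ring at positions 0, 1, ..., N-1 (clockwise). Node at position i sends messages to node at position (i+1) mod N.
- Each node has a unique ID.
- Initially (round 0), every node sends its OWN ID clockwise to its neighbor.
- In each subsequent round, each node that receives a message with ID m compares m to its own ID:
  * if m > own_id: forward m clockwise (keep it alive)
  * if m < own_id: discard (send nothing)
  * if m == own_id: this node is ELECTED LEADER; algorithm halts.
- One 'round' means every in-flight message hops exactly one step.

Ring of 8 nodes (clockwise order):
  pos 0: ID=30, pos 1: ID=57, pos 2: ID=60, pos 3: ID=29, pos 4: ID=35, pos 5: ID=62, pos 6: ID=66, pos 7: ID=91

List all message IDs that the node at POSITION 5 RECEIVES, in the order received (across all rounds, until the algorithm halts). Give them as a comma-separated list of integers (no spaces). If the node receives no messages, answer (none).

Round 1: pos1(id57) recv 30: drop; pos2(id60) recv 57: drop; pos3(id29) recv 60: fwd; pos4(id35) recv 29: drop; pos5(id62) recv 35: drop; pos6(id66) recv 62: drop; pos7(id91) recv 66: drop; pos0(id30) recv 91: fwd
Round 2: pos4(id35) recv 60: fwd; pos1(id57) recv 91: fwd
Round 3: pos5(id62) recv 60: drop; pos2(id60) recv 91: fwd
Round 4: pos3(id29) recv 91: fwd
Round 5: pos4(id35) recv 91: fwd
Round 6: pos5(id62) recv 91: fwd
Round 7: pos6(id66) recv 91: fwd
Round 8: pos7(id91) recv 91: ELECTED

Answer: 35,60,91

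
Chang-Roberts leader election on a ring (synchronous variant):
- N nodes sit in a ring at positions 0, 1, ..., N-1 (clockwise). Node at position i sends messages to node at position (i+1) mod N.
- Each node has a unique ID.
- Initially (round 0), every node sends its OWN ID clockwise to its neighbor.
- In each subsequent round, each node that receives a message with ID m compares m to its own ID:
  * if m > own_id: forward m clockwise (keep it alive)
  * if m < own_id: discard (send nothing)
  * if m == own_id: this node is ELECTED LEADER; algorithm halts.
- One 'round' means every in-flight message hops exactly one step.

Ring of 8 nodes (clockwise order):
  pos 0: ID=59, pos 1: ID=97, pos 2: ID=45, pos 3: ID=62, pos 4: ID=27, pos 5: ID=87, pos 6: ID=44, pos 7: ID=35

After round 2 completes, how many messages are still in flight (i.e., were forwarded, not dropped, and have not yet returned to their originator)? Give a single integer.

Round 1: pos1(id97) recv 59: drop; pos2(id45) recv 97: fwd; pos3(id62) recv 45: drop; pos4(id27) recv 62: fwd; pos5(id87) recv 27: drop; pos6(id44) recv 87: fwd; pos7(id35) recv 44: fwd; pos0(id59) recv 35: drop
Round 2: pos3(id62) recv 97: fwd; pos5(id87) recv 62: drop; pos7(id35) recv 87: fwd; pos0(id59) recv 44: drop
After round 2: 2 messages still in flight

Answer: 2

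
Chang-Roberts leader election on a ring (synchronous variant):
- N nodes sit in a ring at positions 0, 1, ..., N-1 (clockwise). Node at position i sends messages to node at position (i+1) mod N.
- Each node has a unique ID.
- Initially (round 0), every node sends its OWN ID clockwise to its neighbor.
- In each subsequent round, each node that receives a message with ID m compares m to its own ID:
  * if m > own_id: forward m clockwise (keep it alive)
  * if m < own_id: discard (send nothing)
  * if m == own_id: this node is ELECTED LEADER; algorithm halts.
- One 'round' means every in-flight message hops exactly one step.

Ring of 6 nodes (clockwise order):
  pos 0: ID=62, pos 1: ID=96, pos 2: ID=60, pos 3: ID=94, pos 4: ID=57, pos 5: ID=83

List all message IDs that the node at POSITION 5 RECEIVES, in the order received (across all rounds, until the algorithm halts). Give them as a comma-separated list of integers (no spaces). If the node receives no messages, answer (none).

Answer: 57,94,96

Derivation:
Round 1: pos1(id96) recv 62: drop; pos2(id60) recv 96: fwd; pos3(id94) recv 60: drop; pos4(id57) recv 94: fwd; pos5(id83) recv 57: drop; pos0(id62) recv 83: fwd
Round 2: pos3(id94) recv 96: fwd; pos5(id83) recv 94: fwd; pos1(id96) recv 83: drop
Round 3: pos4(id57) recv 96: fwd; pos0(id62) recv 94: fwd
Round 4: pos5(id83) recv 96: fwd; pos1(id96) recv 94: drop
Round 5: pos0(id62) recv 96: fwd
Round 6: pos1(id96) recv 96: ELECTED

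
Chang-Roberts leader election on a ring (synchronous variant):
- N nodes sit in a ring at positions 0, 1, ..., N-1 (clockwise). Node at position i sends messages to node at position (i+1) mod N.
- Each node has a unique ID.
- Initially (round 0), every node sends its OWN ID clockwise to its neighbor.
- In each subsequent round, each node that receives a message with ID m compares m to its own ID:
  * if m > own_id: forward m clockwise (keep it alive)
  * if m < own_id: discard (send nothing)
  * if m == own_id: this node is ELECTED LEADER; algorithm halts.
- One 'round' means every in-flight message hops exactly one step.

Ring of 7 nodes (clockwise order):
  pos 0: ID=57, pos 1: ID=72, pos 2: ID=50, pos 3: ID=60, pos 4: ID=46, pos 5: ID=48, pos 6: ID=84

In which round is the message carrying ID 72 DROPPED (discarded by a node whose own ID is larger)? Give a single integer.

Round 1: pos1(id72) recv 57: drop; pos2(id50) recv 72: fwd; pos3(id60) recv 50: drop; pos4(id46) recv 60: fwd; pos5(id48) recv 46: drop; pos6(id84) recv 48: drop; pos0(id57) recv 84: fwd
Round 2: pos3(id60) recv 72: fwd; pos5(id48) recv 60: fwd; pos1(id72) recv 84: fwd
Round 3: pos4(id46) recv 72: fwd; pos6(id84) recv 60: drop; pos2(id50) recv 84: fwd
Round 4: pos5(id48) recv 72: fwd; pos3(id60) recv 84: fwd
Round 5: pos6(id84) recv 72: drop; pos4(id46) recv 84: fwd
Round 6: pos5(id48) recv 84: fwd
Round 7: pos6(id84) recv 84: ELECTED
Message ID 72 originates at pos 1; dropped at pos 6 in round 5

Answer: 5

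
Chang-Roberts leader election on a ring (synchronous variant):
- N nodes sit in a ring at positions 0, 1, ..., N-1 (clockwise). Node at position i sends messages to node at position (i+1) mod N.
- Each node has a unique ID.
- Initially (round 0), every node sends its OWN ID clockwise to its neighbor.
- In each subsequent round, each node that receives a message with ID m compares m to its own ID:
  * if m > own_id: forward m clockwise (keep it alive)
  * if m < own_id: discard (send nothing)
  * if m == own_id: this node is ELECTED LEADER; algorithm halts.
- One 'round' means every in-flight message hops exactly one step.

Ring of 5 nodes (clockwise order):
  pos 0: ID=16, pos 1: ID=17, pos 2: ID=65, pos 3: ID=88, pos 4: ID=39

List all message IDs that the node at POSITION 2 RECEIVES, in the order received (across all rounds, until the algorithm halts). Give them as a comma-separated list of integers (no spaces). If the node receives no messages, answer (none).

Round 1: pos1(id17) recv 16: drop; pos2(id65) recv 17: drop; pos3(id88) recv 65: drop; pos4(id39) recv 88: fwd; pos0(id16) recv 39: fwd
Round 2: pos0(id16) recv 88: fwd; pos1(id17) recv 39: fwd
Round 3: pos1(id17) recv 88: fwd; pos2(id65) recv 39: drop
Round 4: pos2(id65) recv 88: fwd
Round 5: pos3(id88) recv 88: ELECTED

Answer: 17,39,88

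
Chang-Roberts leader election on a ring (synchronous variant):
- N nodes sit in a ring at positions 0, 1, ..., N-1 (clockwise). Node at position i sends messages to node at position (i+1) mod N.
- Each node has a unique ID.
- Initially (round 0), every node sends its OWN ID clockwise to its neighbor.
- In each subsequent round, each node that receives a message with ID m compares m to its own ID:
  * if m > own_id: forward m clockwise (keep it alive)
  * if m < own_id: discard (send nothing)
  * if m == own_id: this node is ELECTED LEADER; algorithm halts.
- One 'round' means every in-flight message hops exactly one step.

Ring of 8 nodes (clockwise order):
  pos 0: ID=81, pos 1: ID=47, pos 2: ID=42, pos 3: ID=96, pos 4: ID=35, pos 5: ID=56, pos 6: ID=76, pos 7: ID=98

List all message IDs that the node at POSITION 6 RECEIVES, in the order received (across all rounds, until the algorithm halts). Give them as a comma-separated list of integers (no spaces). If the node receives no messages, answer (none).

Round 1: pos1(id47) recv 81: fwd; pos2(id42) recv 47: fwd; pos3(id96) recv 42: drop; pos4(id35) recv 96: fwd; pos5(id56) recv 35: drop; pos6(id76) recv 56: drop; pos7(id98) recv 76: drop; pos0(id81) recv 98: fwd
Round 2: pos2(id42) recv 81: fwd; pos3(id96) recv 47: drop; pos5(id56) recv 96: fwd; pos1(id47) recv 98: fwd
Round 3: pos3(id96) recv 81: drop; pos6(id76) recv 96: fwd; pos2(id42) recv 98: fwd
Round 4: pos7(id98) recv 96: drop; pos3(id96) recv 98: fwd
Round 5: pos4(id35) recv 98: fwd
Round 6: pos5(id56) recv 98: fwd
Round 7: pos6(id76) recv 98: fwd
Round 8: pos7(id98) recv 98: ELECTED

Answer: 56,96,98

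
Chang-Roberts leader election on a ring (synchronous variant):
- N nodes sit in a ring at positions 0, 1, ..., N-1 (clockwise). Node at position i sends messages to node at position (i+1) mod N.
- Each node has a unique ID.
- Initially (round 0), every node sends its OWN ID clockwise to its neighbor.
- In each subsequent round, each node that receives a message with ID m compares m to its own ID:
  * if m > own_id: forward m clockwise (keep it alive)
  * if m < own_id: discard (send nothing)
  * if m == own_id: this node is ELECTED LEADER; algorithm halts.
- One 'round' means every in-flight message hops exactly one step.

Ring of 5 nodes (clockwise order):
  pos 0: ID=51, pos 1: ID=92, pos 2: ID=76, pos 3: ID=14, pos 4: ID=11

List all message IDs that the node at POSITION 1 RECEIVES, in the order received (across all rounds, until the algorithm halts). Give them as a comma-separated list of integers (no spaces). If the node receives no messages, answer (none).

Answer: 51,76,92

Derivation:
Round 1: pos1(id92) recv 51: drop; pos2(id76) recv 92: fwd; pos3(id14) recv 76: fwd; pos4(id11) recv 14: fwd; pos0(id51) recv 11: drop
Round 2: pos3(id14) recv 92: fwd; pos4(id11) recv 76: fwd; pos0(id51) recv 14: drop
Round 3: pos4(id11) recv 92: fwd; pos0(id51) recv 76: fwd
Round 4: pos0(id51) recv 92: fwd; pos1(id92) recv 76: drop
Round 5: pos1(id92) recv 92: ELECTED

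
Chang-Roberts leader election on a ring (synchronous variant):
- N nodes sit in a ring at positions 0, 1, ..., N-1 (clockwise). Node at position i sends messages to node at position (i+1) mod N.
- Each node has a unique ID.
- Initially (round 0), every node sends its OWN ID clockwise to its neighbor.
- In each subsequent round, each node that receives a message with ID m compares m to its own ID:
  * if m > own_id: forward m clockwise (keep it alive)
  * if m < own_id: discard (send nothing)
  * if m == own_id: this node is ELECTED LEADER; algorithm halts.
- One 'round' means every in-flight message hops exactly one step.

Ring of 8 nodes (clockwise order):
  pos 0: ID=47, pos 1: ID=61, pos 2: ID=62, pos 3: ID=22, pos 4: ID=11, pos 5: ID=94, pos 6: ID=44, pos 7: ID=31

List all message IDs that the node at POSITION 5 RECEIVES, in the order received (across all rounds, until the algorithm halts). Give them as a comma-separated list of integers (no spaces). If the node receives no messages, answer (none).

Round 1: pos1(id61) recv 47: drop; pos2(id62) recv 61: drop; pos3(id22) recv 62: fwd; pos4(id11) recv 22: fwd; pos5(id94) recv 11: drop; pos6(id44) recv 94: fwd; pos7(id31) recv 44: fwd; pos0(id47) recv 31: drop
Round 2: pos4(id11) recv 62: fwd; pos5(id94) recv 22: drop; pos7(id31) recv 94: fwd; pos0(id47) recv 44: drop
Round 3: pos5(id94) recv 62: drop; pos0(id47) recv 94: fwd
Round 4: pos1(id61) recv 94: fwd
Round 5: pos2(id62) recv 94: fwd
Round 6: pos3(id22) recv 94: fwd
Round 7: pos4(id11) recv 94: fwd
Round 8: pos5(id94) recv 94: ELECTED

Answer: 11,22,62,94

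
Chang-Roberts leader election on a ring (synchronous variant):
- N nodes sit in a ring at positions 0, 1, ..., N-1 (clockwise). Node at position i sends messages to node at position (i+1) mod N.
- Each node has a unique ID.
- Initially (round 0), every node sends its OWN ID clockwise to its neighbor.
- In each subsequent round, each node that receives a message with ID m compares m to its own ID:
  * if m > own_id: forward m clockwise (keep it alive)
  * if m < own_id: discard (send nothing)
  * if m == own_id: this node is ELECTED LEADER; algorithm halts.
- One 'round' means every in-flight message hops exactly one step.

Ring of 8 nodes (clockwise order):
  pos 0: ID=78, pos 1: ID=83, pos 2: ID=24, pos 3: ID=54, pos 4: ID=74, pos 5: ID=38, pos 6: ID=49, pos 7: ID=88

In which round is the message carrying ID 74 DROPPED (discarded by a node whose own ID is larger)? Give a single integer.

Answer: 3

Derivation:
Round 1: pos1(id83) recv 78: drop; pos2(id24) recv 83: fwd; pos3(id54) recv 24: drop; pos4(id74) recv 54: drop; pos5(id38) recv 74: fwd; pos6(id49) recv 38: drop; pos7(id88) recv 49: drop; pos0(id78) recv 88: fwd
Round 2: pos3(id54) recv 83: fwd; pos6(id49) recv 74: fwd; pos1(id83) recv 88: fwd
Round 3: pos4(id74) recv 83: fwd; pos7(id88) recv 74: drop; pos2(id24) recv 88: fwd
Round 4: pos5(id38) recv 83: fwd; pos3(id54) recv 88: fwd
Round 5: pos6(id49) recv 83: fwd; pos4(id74) recv 88: fwd
Round 6: pos7(id88) recv 83: drop; pos5(id38) recv 88: fwd
Round 7: pos6(id49) recv 88: fwd
Round 8: pos7(id88) recv 88: ELECTED
Message ID 74 originates at pos 4; dropped at pos 7 in round 3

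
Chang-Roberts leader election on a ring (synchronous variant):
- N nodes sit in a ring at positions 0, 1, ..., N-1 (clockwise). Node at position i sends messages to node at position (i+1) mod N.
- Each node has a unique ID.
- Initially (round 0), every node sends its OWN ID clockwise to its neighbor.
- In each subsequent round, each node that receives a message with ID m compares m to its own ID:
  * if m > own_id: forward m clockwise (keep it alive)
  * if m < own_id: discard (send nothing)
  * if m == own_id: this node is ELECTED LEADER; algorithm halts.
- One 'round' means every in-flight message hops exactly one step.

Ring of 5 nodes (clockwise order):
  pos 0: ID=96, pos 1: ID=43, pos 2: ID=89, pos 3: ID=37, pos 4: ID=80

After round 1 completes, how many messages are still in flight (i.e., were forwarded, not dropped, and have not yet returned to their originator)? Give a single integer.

Round 1: pos1(id43) recv 96: fwd; pos2(id89) recv 43: drop; pos3(id37) recv 89: fwd; pos4(id80) recv 37: drop; pos0(id96) recv 80: drop
After round 1: 2 messages still in flight

Answer: 2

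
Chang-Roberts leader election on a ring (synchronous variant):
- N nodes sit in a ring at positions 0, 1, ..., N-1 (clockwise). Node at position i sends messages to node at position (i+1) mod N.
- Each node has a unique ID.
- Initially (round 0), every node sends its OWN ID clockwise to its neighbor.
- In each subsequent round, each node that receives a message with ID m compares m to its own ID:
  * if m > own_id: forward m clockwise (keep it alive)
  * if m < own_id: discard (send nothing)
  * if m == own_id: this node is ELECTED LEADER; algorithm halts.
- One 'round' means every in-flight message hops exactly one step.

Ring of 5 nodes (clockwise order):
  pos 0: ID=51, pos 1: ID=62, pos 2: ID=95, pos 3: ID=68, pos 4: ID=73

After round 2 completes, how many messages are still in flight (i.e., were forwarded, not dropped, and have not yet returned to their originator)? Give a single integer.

Answer: 2

Derivation:
Round 1: pos1(id62) recv 51: drop; pos2(id95) recv 62: drop; pos3(id68) recv 95: fwd; pos4(id73) recv 68: drop; pos0(id51) recv 73: fwd
Round 2: pos4(id73) recv 95: fwd; pos1(id62) recv 73: fwd
After round 2: 2 messages still in flight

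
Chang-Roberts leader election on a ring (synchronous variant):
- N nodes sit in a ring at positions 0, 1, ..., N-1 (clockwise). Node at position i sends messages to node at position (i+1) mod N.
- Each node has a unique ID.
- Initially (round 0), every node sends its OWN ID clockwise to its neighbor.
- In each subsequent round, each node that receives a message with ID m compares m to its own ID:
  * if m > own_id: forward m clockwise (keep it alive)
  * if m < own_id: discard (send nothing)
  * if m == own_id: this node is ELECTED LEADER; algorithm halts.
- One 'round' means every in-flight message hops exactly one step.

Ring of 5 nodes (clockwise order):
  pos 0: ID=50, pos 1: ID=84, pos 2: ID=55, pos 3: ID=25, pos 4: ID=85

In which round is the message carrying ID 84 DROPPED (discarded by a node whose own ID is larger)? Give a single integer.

Round 1: pos1(id84) recv 50: drop; pos2(id55) recv 84: fwd; pos3(id25) recv 55: fwd; pos4(id85) recv 25: drop; pos0(id50) recv 85: fwd
Round 2: pos3(id25) recv 84: fwd; pos4(id85) recv 55: drop; pos1(id84) recv 85: fwd
Round 3: pos4(id85) recv 84: drop; pos2(id55) recv 85: fwd
Round 4: pos3(id25) recv 85: fwd
Round 5: pos4(id85) recv 85: ELECTED
Message ID 84 originates at pos 1; dropped at pos 4 in round 3

Answer: 3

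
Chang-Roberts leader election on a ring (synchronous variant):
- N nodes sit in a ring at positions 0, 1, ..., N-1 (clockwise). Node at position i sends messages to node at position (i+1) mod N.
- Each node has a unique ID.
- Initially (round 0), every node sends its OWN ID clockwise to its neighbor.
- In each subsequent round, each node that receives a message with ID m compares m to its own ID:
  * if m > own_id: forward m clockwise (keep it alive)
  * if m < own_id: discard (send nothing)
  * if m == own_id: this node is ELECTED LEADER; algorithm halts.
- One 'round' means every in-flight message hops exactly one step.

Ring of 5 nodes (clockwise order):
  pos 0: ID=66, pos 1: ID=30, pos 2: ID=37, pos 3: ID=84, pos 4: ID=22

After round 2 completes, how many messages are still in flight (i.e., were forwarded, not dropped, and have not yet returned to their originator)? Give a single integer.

Round 1: pos1(id30) recv 66: fwd; pos2(id37) recv 30: drop; pos3(id84) recv 37: drop; pos4(id22) recv 84: fwd; pos0(id66) recv 22: drop
Round 2: pos2(id37) recv 66: fwd; pos0(id66) recv 84: fwd
After round 2: 2 messages still in flight

Answer: 2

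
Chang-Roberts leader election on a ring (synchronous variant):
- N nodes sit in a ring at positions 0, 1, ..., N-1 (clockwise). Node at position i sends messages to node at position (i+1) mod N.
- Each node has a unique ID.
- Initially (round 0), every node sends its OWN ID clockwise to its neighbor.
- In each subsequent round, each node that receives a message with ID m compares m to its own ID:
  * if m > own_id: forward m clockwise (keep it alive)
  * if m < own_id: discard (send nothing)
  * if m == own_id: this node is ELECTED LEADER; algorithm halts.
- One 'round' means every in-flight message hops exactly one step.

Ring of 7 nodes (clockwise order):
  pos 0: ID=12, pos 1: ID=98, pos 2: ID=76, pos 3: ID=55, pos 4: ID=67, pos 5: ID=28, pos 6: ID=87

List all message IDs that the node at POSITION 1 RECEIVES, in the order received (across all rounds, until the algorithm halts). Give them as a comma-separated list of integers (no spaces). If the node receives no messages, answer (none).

Round 1: pos1(id98) recv 12: drop; pos2(id76) recv 98: fwd; pos3(id55) recv 76: fwd; pos4(id67) recv 55: drop; pos5(id28) recv 67: fwd; pos6(id87) recv 28: drop; pos0(id12) recv 87: fwd
Round 2: pos3(id55) recv 98: fwd; pos4(id67) recv 76: fwd; pos6(id87) recv 67: drop; pos1(id98) recv 87: drop
Round 3: pos4(id67) recv 98: fwd; pos5(id28) recv 76: fwd
Round 4: pos5(id28) recv 98: fwd; pos6(id87) recv 76: drop
Round 5: pos6(id87) recv 98: fwd
Round 6: pos0(id12) recv 98: fwd
Round 7: pos1(id98) recv 98: ELECTED

Answer: 12,87,98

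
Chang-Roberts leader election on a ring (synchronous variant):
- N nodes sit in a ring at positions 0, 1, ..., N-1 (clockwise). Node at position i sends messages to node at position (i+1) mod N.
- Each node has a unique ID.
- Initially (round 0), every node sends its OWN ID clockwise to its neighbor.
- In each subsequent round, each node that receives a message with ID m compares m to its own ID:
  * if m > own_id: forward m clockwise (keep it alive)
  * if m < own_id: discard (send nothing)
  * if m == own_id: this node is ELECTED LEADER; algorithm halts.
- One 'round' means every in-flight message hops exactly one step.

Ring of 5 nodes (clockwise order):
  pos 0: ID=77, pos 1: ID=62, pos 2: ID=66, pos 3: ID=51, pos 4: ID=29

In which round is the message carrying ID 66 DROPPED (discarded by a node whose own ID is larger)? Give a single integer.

Round 1: pos1(id62) recv 77: fwd; pos2(id66) recv 62: drop; pos3(id51) recv 66: fwd; pos4(id29) recv 51: fwd; pos0(id77) recv 29: drop
Round 2: pos2(id66) recv 77: fwd; pos4(id29) recv 66: fwd; pos0(id77) recv 51: drop
Round 3: pos3(id51) recv 77: fwd; pos0(id77) recv 66: drop
Round 4: pos4(id29) recv 77: fwd
Round 5: pos0(id77) recv 77: ELECTED
Message ID 66 originates at pos 2; dropped at pos 0 in round 3

Answer: 3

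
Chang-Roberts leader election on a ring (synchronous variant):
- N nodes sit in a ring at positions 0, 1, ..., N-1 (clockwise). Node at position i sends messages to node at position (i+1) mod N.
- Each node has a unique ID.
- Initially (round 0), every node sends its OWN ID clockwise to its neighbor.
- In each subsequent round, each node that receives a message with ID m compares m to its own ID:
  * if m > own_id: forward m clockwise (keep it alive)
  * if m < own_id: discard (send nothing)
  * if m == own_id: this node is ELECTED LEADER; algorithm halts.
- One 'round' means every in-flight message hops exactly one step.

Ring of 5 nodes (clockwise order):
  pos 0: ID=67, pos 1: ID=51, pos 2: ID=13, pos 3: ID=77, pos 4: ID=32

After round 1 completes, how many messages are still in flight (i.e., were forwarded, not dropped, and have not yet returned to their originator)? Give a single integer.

Answer: 3

Derivation:
Round 1: pos1(id51) recv 67: fwd; pos2(id13) recv 51: fwd; pos3(id77) recv 13: drop; pos4(id32) recv 77: fwd; pos0(id67) recv 32: drop
After round 1: 3 messages still in flight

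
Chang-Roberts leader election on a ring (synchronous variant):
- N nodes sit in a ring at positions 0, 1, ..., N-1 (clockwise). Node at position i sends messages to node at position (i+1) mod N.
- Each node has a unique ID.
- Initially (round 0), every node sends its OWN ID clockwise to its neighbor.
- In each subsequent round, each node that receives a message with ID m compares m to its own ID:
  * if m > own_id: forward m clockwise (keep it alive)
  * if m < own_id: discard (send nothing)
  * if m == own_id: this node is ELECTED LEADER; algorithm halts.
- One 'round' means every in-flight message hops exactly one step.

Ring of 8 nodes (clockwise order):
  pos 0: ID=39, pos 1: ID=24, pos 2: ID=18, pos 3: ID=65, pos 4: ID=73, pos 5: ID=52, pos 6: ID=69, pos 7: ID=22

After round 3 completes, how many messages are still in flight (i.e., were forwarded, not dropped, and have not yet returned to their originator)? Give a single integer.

Answer: 2

Derivation:
Round 1: pos1(id24) recv 39: fwd; pos2(id18) recv 24: fwd; pos3(id65) recv 18: drop; pos4(id73) recv 65: drop; pos5(id52) recv 73: fwd; pos6(id69) recv 52: drop; pos7(id22) recv 69: fwd; pos0(id39) recv 22: drop
Round 2: pos2(id18) recv 39: fwd; pos3(id65) recv 24: drop; pos6(id69) recv 73: fwd; pos0(id39) recv 69: fwd
Round 3: pos3(id65) recv 39: drop; pos7(id22) recv 73: fwd; pos1(id24) recv 69: fwd
After round 3: 2 messages still in flight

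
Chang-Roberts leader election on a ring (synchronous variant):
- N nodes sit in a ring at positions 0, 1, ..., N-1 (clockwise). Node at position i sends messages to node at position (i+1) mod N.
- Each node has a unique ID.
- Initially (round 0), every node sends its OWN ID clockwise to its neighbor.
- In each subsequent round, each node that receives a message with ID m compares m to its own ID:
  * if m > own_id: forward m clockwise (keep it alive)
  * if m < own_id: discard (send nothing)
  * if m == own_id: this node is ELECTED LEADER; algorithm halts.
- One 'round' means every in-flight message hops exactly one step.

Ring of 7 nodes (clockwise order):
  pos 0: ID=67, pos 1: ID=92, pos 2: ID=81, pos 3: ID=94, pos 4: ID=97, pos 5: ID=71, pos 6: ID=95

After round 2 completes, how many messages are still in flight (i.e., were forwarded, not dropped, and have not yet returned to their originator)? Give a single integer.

Answer: 2

Derivation:
Round 1: pos1(id92) recv 67: drop; pos2(id81) recv 92: fwd; pos3(id94) recv 81: drop; pos4(id97) recv 94: drop; pos5(id71) recv 97: fwd; pos6(id95) recv 71: drop; pos0(id67) recv 95: fwd
Round 2: pos3(id94) recv 92: drop; pos6(id95) recv 97: fwd; pos1(id92) recv 95: fwd
After round 2: 2 messages still in flight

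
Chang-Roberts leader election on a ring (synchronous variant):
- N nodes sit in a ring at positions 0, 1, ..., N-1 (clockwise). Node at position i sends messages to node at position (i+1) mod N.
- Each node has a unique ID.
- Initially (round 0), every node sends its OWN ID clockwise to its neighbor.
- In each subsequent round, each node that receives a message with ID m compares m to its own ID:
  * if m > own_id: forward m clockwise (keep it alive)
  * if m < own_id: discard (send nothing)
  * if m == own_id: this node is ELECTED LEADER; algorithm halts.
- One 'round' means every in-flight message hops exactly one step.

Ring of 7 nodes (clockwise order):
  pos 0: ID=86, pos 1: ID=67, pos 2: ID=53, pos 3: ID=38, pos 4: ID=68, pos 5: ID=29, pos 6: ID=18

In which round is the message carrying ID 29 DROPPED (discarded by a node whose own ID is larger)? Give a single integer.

Answer: 2

Derivation:
Round 1: pos1(id67) recv 86: fwd; pos2(id53) recv 67: fwd; pos3(id38) recv 53: fwd; pos4(id68) recv 38: drop; pos5(id29) recv 68: fwd; pos6(id18) recv 29: fwd; pos0(id86) recv 18: drop
Round 2: pos2(id53) recv 86: fwd; pos3(id38) recv 67: fwd; pos4(id68) recv 53: drop; pos6(id18) recv 68: fwd; pos0(id86) recv 29: drop
Round 3: pos3(id38) recv 86: fwd; pos4(id68) recv 67: drop; pos0(id86) recv 68: drop
Round 4: pos4(id68) recv 86: fwd
Round 5: pos5(id29) recv 86: fwd
Round 6: pos6(id18) recv 86: fwd
Round 7: pos0(id86) recv 86: ELECTED
Message ID 29 originates at pos 5; dropped at pos 0 in round 2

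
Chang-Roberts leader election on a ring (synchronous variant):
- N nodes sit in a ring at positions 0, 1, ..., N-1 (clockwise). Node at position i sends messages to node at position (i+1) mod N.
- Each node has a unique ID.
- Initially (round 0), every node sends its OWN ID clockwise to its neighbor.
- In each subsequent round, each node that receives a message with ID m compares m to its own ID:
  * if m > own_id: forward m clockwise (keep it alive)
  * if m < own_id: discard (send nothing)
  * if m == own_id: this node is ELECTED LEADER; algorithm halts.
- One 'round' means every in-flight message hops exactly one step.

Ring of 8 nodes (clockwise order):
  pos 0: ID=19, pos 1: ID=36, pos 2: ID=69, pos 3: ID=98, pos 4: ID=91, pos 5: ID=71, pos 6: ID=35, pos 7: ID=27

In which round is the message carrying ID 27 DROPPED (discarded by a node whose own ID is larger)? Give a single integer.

Round 1: pos1(id36) recv 19: drop; pos2(id69) recv 36: drop; pos3(id98) recv 69: drop; pos4(id91) recv 98: fwd; pos5(id71) recv 91: fwd; pos6(id35) recv 71: fwd; pos7(id27) recv 35: fwd; pos0(id19) recv 27: fwd
Round 2: pos5(id71) recv 98: fwd; pos6(id35) recv 91: fwd; pos7(id27) recv 71: fwd; pos0(id19) recv 35: fwd; pos1(id36) recv 27: drop
Round 3: pos6(id35) recv 98: fwd; pos7(id27) recv 91: fwd; pos0(id19) recv 71: fwd; pos1(id36) recv 35: drop
Round 4: pos7(id27) recv 98: fwd; pos0(id19) recv 91: fwd; pos1(id36) recv 71: fwd
Round 5: pos0(id19) recv 98: fwd; pos1(id36) recv 91: fwd; pos2(id69) recv 71: fwd
Round 6: pos1(id36) recv 98: fwd; pos2(id69) recv 91: fwd; pos3(id98) recv 71: drop
Round 7: pos2(id69) recv 98: fwd; pos3(id98) recv 91: drop
Round 8: pos3(id98) recv 98: ELECTED
Message ID 27 originates at pos 7; dropped at pos 1 in round 2

Answer: 2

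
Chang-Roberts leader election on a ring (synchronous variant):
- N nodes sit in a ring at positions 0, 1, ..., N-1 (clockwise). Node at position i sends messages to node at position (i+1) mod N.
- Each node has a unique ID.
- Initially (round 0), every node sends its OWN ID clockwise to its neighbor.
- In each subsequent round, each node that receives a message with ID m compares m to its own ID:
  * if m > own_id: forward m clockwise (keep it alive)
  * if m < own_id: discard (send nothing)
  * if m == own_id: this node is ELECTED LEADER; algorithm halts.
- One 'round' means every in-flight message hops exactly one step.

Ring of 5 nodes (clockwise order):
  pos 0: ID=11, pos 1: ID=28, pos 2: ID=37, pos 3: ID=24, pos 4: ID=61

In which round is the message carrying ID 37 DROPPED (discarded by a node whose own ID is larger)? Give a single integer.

Round 1: pos1(id28) recv 11: drop; pos2(id37) recv 28: drop; pos3(id24) recv 37: fwd; pos4(id61) recv 24: drop; pos0(id11) recv 61: fwd
Round 2: pos4(id61) recv 37: drop; pos1(id28) recv 61: fwd
Round 3: pos2(id37) recv 61: fwd
Round 4: pos3(id24) recv 61: fwd
Round 5: pos4(id61) recv 61: ELECTED
Message ID 37 originates at pos 2; dropped at pos 4 in round 2

Answer: 2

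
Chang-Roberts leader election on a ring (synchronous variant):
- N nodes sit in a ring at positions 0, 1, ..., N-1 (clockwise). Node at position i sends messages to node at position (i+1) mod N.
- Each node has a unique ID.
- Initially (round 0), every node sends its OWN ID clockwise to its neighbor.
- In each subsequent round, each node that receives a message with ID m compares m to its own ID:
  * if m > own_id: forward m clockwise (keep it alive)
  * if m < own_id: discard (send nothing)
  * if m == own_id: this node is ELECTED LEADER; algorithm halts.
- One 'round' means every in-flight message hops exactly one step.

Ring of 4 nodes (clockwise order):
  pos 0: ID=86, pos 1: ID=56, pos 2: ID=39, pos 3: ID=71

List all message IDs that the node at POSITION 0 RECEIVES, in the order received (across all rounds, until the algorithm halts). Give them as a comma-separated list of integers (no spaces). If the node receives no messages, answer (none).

Answer: 71,86

Derivation:
Round 1: pos1(id56) recv 86: fwd; pos2(id39) recv 56: fwd; pos3(id71) recv 39: drop; pos0(id86) recv 71: drop
Round 2: pos2(id39) recv 86: fwd; pos3(id71) recv 56: drop
Round 3: pos3(id71) recv 86: fwd
Round 4: pos0(id86) recv 86: ELECTED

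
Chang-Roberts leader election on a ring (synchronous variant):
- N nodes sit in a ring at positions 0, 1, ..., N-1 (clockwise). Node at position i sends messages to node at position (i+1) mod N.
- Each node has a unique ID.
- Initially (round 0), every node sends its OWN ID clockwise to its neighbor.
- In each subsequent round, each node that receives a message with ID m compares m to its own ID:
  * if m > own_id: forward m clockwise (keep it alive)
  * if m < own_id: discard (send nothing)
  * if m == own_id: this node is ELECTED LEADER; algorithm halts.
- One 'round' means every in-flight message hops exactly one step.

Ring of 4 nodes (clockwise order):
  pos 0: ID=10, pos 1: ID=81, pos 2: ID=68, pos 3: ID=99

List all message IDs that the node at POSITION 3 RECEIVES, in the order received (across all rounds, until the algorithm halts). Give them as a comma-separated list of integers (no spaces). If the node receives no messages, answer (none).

Round 1: pos1(id81) recv 10: drop; pos2(id68) recv 81: fwd; pos3(id99) recv 68: drop; pos0(id10) recv 99: fwd
Round 2: pos3(id99) recv 81: drop; pos1(id81) recv 99: fwd
Round 3: pos2(id68) recv 99: fwd
Round 4: pos3(id99) recv 99: ELECTED

Answer: 68,81,99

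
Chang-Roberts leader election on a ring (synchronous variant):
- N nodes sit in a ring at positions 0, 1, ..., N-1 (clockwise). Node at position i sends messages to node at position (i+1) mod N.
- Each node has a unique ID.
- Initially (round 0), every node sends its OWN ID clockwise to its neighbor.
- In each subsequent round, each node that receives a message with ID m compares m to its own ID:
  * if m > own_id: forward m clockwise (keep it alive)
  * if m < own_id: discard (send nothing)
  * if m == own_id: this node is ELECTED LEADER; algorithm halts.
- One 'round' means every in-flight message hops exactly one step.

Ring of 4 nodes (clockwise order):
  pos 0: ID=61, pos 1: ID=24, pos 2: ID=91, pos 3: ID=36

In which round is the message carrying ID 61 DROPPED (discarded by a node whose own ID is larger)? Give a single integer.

Answer: 2

Derivation:
Round 1: pos1(id24) recv 61: fwd; pos2(id91) recv 24: drop; pos3(id36) recv 91: fwd; pos0(id61) recv 36: drop
Round 2: pos2(id91) recv 61: drop; pos0(id61) recv 91: fwd
Round 3: pos1(id24) recv 91: fwd
Round 4: pos2(id91) recv 91: ELECTED
Message ID 61 originates at pos 0; dropped at pos 2 in round 2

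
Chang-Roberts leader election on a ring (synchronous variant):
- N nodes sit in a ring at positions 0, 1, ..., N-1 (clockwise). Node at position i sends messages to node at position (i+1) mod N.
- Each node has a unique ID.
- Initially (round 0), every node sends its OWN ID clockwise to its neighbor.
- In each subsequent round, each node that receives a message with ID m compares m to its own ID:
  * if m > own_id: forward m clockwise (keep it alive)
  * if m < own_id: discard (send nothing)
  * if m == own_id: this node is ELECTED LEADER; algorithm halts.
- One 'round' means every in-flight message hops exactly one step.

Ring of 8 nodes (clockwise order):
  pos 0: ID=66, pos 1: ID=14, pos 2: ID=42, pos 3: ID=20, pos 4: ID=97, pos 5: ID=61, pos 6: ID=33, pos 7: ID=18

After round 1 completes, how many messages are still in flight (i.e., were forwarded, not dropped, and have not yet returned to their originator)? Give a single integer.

Answer: 5

Derivation:
Round 1: pos1(id14) recv 66: fwd; pos2(id42) recv 14: drop; pos3(id20) recv 42: fwd; pos4(id97) recv 20: drop; pos5(id61) recv 97: fwd; pos6(id33) recv 61: fwd; pos7(id18) recv 33: fwd; pos0(id66) recv 18: drop
After round 1: 5 messages still in flight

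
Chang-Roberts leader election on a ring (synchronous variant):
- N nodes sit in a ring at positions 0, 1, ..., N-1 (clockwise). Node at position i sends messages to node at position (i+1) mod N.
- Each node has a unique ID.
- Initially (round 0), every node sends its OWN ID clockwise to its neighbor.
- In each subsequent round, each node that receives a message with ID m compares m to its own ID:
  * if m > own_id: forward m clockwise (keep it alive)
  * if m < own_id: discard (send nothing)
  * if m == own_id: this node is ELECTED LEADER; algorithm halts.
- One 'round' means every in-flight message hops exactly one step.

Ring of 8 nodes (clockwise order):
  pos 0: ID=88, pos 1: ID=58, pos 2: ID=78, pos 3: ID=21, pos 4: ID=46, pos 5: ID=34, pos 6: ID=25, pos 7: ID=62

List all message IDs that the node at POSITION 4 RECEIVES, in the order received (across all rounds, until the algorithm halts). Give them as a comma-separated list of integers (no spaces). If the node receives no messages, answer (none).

Answer: 21,78,88

Derivation:
Round 1: pos1(id58) recv 88: fwd; pos2(id78) recv 58: drop; pos3(id21) recv 78: fwd; pos4(id46) recv 21: drop; pos5(id34) recv 46: fwd; pos6(id25) recv 34: fwd; pos7(id62) recv 25: drop; pos0(id88) recv 62: drop
Round 2: pos2(id78) recv 88: fwd; pos4(id46) recv 78: fwd; pos6(id25) recv 46: fwd; pos7(id62) recv 34: drop
Round 3: pos3(id21) recv 88: fwd; pos5(id34) recv 78: fwd; pos7(id62) recv 46: drop
Round 4: pos4(id46) recv 88: fwd; pos6(id25) recv 78: fwd
Round 5: pos5(id34) recv 88: fwd; pos7(id62) recv 78: fwd
Round 6: pos6(id25) recv 88: fwd; pos0(id88) recv 78: drop
Round 7: pos7(id62) recv 88: fwd
Round 8: pos0(id88) recv 88: ELECTED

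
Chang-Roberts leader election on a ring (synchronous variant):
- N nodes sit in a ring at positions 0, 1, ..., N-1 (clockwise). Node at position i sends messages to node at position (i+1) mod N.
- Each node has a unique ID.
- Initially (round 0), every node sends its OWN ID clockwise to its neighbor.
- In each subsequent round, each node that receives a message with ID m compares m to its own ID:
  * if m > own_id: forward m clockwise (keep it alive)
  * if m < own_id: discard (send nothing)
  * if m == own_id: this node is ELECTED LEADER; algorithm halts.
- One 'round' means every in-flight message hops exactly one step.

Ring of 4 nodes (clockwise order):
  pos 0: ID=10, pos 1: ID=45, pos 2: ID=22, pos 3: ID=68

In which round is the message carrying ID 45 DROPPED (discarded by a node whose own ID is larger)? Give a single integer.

Round 1: pos1(id45) recv 10: drop; pos2(id22) recv 45: fwd; pos3(id68) recv 22: drop; pos0(id10) recv 68: fwd
Round 2: pos3(id68) recv 45: drop; pos1(id45) recv 68: fwd
Round 3: pos2(id22) recv 68: fwd
Round 4: pos3(id68) recv 68: ELECTED
Message ID 45 originates at pos 1; dropped at pos 3 in round 2

Answer: 2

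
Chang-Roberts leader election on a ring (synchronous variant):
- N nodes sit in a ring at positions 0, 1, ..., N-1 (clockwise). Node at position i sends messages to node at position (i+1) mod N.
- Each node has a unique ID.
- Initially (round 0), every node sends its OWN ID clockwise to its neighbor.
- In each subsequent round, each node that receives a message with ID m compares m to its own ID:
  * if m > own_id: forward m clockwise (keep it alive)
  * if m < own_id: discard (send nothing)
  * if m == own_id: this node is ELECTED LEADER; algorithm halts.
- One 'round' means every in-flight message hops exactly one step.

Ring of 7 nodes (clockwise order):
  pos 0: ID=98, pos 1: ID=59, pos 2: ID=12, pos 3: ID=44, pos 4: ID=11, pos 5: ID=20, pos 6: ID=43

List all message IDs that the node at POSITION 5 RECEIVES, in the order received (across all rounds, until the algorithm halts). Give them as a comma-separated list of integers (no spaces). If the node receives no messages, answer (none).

Round 1: pos1(id59) recv 98: fwd; pos2(id12) recv 59: fwd; pos3(id44) recv 12: drop; pos4(id11) recv 44: fwd; pos5(id20) recv 11: drop; pos6(id43) recv 20: drop; pos0(id98) recv 43: drop
Round 2: pos2(id12) recv 98: fwd; pos3(id44) recv 59: fwd; pos5(id20) recv 44: fwd
Round 3: pos3(id44) recv 98: fwd; pos4(id11) recv 59: fwd; pos6(id43) recv 44: fwd
Round 4: pos4(id11) recv 98: fwd; pos5(id20) recv 59: fwd; pos0(id98) recv 44: drop
Round 5: pos5(id20) recv 98: fwd; pos6(id43) recv 59: fwd
Round 6: pos6(id43) recv 98: fwd; pos0(id98) recv 59: drop
Round 7: pos0(id98) recv 98: ELECTED

Answer: 11,44,59,98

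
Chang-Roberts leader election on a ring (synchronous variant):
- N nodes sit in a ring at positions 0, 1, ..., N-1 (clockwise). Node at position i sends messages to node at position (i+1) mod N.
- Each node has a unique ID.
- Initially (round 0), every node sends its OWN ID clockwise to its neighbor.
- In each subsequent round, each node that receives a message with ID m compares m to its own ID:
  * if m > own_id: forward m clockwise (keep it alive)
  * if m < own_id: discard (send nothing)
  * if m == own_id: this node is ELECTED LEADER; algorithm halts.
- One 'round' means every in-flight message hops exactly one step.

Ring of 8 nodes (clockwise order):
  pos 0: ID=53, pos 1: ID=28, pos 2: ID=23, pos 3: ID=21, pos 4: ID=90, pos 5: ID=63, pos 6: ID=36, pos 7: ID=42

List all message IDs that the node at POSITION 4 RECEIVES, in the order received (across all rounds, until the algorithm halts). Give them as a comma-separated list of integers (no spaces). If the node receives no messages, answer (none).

Answer: 21,23,28,53,63,90

Derivation:
Round 1: pos1(id28) recv 53: fwd; pos2(id23) recv 28: fwd; pos3(id21) recv 23: fwd; pos4(id90) recv 21: drop; pos5(id63) recv 90: fwd; pos6(id36) recv 63: fwd; pos7(id42) recv 36: drop; pos0(id53) recv 42: drop
Round 2: pos2(id23) recv 53: fwd; pos3(id21) recv 28: fwd; pos4(id90) recv 23: drop; pos6(id36) recv 90: fwd; pos7(id42) recv 63: fwd
Round 3: pos3(id21) recv 53: fwd; pos4(id90) recv 28: drop; pos7(id42) recv 90: fwd; pos0(id53) recv 63: fwd
Round 4: pos4(id90) recv 53: drop; pos0(id53) recv 90: fwd; pos1(id28) recv 63: fwd
Round 5: pos1(id28) recv 90: fwd; pos2(id23) recv 63: fwd
Round 6: pos2(id23) recv 90: fwd; pos3(id21) recv 63: fwd
Round 7: pos3(id21) recv 90: fwd; pos4(id90) recv 63: drop
Round 8: pos4(id90) recv 90: ELECTED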